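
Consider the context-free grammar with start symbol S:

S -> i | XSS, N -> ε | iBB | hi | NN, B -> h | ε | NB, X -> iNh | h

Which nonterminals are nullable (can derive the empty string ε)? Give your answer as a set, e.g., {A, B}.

Directly nullable (have an ε-rule): {B, N}.
Not nullable: S, X — each has a terminal in every rule's right-hand side or depends on a non-nullable symbol.

{B, N}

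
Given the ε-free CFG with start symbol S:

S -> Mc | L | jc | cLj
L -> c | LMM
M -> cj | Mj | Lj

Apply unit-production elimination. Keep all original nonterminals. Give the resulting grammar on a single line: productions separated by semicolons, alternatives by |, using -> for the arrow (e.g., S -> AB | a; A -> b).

S -> c | Mc | jc | LMM | cLj; L -> c | LMM; M -> Lj | Mj | cj

Unit productions: S->L.
Unit pairs (A ⇒* B via units): (S,L).
S: inherits non-unit rules of {L, S} → LMM | Mc | c | cLj | jc.
L: inherits non-unit rules of {L} → LMM | c.
M: inherits non-unit rules of {M} → Lj | Mj | cj.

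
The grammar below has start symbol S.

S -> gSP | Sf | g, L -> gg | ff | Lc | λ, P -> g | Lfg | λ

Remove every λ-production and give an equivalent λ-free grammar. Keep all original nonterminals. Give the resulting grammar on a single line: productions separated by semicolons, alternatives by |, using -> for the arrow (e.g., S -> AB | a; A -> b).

S -> g | Sf | gS | gSP; L -> c | Lc | ff | gg; P -> g | fg | Lfg

Nullable set: {L, P}.
S -> gSP: P nullable, giving gS | gSP.
Drop L -> λ.
L -> Lc: L nullable, giving Lc | c.
Drop P -> λ.
P -> Lfg: L nullable, giving Lfg | fg.
Unchanged (no nullable symbols): S -> Sf; S -> g; L -> ff; L -> gg; P -> g.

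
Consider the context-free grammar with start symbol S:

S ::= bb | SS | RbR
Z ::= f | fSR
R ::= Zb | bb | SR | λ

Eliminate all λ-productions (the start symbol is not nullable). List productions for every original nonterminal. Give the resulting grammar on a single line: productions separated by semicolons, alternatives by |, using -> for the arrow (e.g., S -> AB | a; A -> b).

Nullable set: {R}.
S -> RbR: R, R nullable, giving Rb | RbR | b | bR.
Drop R -> λ.
R -> SR: R nullable, giving S | SR.
Z -> fSR: R nullable, giving fS | fSR.
Unchanged (no nullable symbols): S -> SS; S -> bb; R -> Zb; R -> bb; Z -> f.

S -> b | Rb | SS | bR | bb | RbR; R -> S | SR | Zb | bb; Z -> f | fS | fSR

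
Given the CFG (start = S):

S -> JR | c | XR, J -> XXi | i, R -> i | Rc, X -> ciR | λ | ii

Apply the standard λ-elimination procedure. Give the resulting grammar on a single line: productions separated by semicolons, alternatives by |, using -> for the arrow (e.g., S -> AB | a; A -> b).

S -> R | c | JR | XR; J -> i | Xi | XXi; R -> i | Rc; X -> ii | ciR

Nullable set: {X}.
S -> XR: X nullable, giving R | XR.
J -> XXi: X, X nullable, giving XXi | Xi | i.
Drop X -> λ.
Unchanged (no nullable symbols): S -> JR; S -> c; J -> i; R -> Rc; R -> i; X -> ciR; X -> ii.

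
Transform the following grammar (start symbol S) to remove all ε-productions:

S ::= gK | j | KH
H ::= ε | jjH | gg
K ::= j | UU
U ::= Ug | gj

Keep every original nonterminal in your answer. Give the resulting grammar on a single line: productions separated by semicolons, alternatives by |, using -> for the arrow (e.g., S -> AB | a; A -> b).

Nullable set: {H}.
S -> KH: H nullable, giving K | KH.
Drop H -> ε.
H -> jjH: H nullable, giving jj | jjH.
Unchanged (no nullable symbols): S -> gK; S -> j; H -> gg; K -> UU; K -> j; U -> Ug; U -> gj.

S -> K | j | KH | gK; H -> gg | jj | jjH; K -> j | UU; U -> Ug | gj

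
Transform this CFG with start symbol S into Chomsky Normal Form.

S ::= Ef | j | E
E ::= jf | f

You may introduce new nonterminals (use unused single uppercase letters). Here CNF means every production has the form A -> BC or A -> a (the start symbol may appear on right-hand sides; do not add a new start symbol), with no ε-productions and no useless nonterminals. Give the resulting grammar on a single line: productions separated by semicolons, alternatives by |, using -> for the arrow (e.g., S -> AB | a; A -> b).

S -> f | j | AB | EB; A -> j; B -> f; E -> f | AB

No ε-productions.
After unit-elimination: S -> f | j | Ef | jf; E -> f | jf.
TERM: introduce B -> f, A -> j and substitute in every rule of length ≥2.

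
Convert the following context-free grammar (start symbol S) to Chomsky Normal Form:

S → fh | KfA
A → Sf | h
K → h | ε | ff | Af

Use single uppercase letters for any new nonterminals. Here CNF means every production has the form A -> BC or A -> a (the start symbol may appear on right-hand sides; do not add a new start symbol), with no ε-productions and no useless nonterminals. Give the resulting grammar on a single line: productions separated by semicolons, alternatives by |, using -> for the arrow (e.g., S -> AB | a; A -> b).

Nullable: {K}; after ε-elimination: S -> fA | fh | KfA; A -> h | Sf; K -> h | Af | ff.
No unit productions to eliminate.
TERM: introduce B -> f, C -> h and substitute in every rule of length ≥2.
BIN: S -> KBA becomes S -> KD, D -> BA.

S -> BA | BC | KD; A -> h | SB; B -> f; C -> h; D -> BA; K -> h | AB | BB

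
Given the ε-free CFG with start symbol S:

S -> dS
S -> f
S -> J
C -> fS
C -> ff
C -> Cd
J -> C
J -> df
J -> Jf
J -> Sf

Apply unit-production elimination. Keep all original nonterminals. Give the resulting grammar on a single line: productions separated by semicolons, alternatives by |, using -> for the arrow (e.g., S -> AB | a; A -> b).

S -> f | Cd | Jf | Sf | dS | df | fS | ff; C -> Cd | fS | ff; J -> Cd | Jf | Sf | df | fS | ff

Unit productions: J->C, S->J.
Unit pairs (A ⇒* B via units): (J,C), (S,C), (S,J).
S: inherits non-unit rules of {C, J, S} → Cd | Jf | Sf | dS | df | f | fS | ff.
C: inherits non-unit rules of {C} → Cd | fS | ff.
J: inherits non-unit rules of {C, J} → Cd | Jf | Sf | df | fS | ff.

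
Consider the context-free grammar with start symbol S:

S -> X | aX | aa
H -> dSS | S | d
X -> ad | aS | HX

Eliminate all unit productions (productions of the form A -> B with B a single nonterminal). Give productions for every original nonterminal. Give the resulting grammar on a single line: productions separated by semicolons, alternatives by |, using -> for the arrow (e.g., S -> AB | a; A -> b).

Unit productions: H->S, S->X.
Unit pairs (A ⇒* B via units): (H,S), (H,X), (S,X).
S: inherits non-unit rules of {S, X} → HX | aS | aX | aa | ad.
H: inherits non-unit rules of {H, S, X} → HX | aS | aX | aa | ad | d | dSS.
X: inherits non-unit rules of {X} → HX | aS | ad.

S -> HX | aS | aX | aa | ad; H -> d | HX | aS | aX | aa | ad | dSS; X -> HX | aS | ad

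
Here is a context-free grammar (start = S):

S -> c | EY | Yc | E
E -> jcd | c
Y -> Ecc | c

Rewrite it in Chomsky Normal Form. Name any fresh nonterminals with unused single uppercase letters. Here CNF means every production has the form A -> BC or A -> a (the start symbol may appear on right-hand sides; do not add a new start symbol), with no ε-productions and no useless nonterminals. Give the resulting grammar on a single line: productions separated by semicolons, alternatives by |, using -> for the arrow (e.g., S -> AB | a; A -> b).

S -> c | AF | EY | YB; A -> j; B -> c; C -> d; D -> BC; E -> c | AD; F -> BC; G -> BB; Y -> c | EG

No ε-productions.
After unit-elimination: S -> c | EY | Yc | jcd; E -> c | jcd; Y -> c | Ecc.
TERM: introduce B -> c, C -> d, A -> j and substitute in every rule of length ≥2.
BIN: E -> ABC becomes E -> AD, D -> BC; S -> ABC becomes S -> AF, F -> BC; Y -> EBB becomes Y -> EG, G -> BB.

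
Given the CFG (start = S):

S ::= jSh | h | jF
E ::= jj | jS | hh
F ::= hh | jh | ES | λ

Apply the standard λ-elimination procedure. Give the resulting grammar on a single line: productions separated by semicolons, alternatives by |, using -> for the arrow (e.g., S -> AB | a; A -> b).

Nullable set: {F}.
S -> jF: F nullable, giving j | jF.
Drop F -> λ.
Unchanged (no nullable symbols): S -> h; S -> jSh; E -> hh; E -> jS; E -> jj; F -> ES; F -> hh; F -> jh.

S -> h | j | jF | jSh; E -> hh | jS | jj; F -> ES | hh | jh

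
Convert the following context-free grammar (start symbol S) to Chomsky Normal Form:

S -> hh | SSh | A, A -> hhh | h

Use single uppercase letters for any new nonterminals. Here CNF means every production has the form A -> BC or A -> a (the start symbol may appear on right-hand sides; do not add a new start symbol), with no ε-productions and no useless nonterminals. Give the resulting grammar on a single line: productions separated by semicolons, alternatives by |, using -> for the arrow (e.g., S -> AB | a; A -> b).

S -> h | BB | BD | SE; B -> h; D -> BB; E -> SB

No ε-productions.
After unit-elimination: S -> h | hh | SSh | hhh; A -> h | hhh.
TERM: introduce B -> h and substitute in every rule of length ≥2.
BIN: A -> BBB becomes A -> BC, C -> BB; S -> BBB becomes S -> BD, D -> BB; S -> SSB becomes S -> SE, E -> SB.
Drop unreachable/unproductive: A.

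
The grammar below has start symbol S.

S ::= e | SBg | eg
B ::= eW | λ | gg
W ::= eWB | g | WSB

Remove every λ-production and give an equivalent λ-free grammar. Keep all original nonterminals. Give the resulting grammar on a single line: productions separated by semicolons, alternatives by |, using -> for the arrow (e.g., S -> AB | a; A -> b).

S -> e | Sg | eg | SBg; B -> eW | gg; W -> g | WS | eW | WSB | eWB

Nullable set: {B}.
S -> SBg: B nullable, giving SBg | Sg.
Drop B -> λ.
W -> WSB: B nullable, giving WS | WSB.
W -> eWB: B nullable, giving eW | eWB.
Unchanged (no nullable symbols): S -> e; S -> eg; B -> eW; B -> gg; W -> g.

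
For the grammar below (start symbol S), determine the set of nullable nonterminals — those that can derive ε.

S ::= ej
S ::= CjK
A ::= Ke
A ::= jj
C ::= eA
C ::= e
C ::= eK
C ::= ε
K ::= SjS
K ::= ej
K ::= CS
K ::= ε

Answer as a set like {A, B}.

{C, K}

Directly nullable (have an ε-rule): {C, K}.
Not nullable: A, S — each has a terminal in every rule's right-hand side or depends on a non-nullable symbol.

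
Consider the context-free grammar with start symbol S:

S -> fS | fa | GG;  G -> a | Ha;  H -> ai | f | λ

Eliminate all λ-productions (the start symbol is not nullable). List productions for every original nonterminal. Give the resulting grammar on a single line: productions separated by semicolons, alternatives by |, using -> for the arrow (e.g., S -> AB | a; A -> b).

Nullable set: {H}.
G -> Ha: H nullable, giving Ha | a.
Drop H -> λ.
Unchanged (no nullable symbols): S -> GG; S -> fS; S -> fa; G -> a; H -> ai; H -> f.

S -> GG | fS | fa; G -> a | Ha; H -> f | ai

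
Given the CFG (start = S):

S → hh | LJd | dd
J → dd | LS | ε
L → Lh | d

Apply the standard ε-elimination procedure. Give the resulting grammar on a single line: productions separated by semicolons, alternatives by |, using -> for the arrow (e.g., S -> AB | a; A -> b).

Nullable set: {J}.
S -> LJd: J nullable, giving LJd | Ld.
Drop J -> ε.
Unchanged (no nullable symbols): S -> dd; S -> hh; J -> LS; J -> dd; L -> Lh; L -> d.

S -> Ld | dd | hh | LJd; J -> LS | dd; L -> d | Lh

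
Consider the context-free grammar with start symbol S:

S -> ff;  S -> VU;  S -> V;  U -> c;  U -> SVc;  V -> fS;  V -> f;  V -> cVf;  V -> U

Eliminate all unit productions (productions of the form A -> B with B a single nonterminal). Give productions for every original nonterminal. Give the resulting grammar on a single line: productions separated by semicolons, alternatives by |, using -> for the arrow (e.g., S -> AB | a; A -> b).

S -> c | f | VU | fS | ff | SVc | cVf; U -> c | SVc; V -> c | f | fS | SVc | cVf

Unit productions: S->V, V->U.
Unit pairs (A ⇒* B via units): (S,U), (S,V), (V,U).
S: inherits non-unit rules of {S, U, V} → SVc | VU | c | cVf | f | fS | ff.
U: inherits non-unit rules of {U} → SVc | c.
V: inherits non-unit rules of {U, V} → SVc | c | cVf | f | fS.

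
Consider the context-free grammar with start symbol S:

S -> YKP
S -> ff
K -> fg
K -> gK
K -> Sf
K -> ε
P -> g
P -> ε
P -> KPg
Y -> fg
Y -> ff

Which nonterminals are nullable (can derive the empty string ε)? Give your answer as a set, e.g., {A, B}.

{K, P}

Directly nullable (have an ε-rule): {K, P}.
Not nullable: S, Y — each has a terminal in every rule's right-hand side or depends on a non-nullable symbol.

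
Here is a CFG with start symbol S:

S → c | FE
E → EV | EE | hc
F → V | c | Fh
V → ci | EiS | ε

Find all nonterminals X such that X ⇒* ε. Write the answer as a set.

{F, V}

Directly nullable (have an ε-rule): {V}.
F is nullable via F -> V (every symbol on the right is already known nullable).
Not nullable: E, S — each has a terminal in every rule's right-hand side or depends on a non-nullable symbol.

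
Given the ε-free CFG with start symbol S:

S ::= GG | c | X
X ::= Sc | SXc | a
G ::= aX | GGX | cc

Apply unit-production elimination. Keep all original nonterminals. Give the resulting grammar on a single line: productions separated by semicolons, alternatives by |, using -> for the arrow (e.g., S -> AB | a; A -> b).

Unit productions: S->X.
Unit pairs (A ⇒* B via units): (S,X).
S: inherits non-unit rules of {S, X} → GG | SXc | Sc | a | c.
G: inherits non-unit rules of {G} → GGX | aX | cc.
X: inherits non-unit rules of {X} → SXc | Sc | a.

S -> a | c | GG | Sc | SXc; G -> aX | cc | GGX; X -> a | Sc | SXc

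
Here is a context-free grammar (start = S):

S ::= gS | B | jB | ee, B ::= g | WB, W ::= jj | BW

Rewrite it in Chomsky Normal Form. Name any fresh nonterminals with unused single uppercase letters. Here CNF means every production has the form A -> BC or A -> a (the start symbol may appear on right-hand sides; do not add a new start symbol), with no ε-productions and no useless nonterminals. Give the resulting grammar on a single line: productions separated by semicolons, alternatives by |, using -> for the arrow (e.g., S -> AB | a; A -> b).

No ε-productions.
After unit-elimination: S -> g | WB | ee | gS | jB; B -> g | WB; W -> BW | jj.
TERM: introduce A -> e, C -> g, D -> j and substitute in every rule of length ≥2.

S -> g | AA | CS | DB | WB; A -> e; B -> g | WB; C -> g; D -> j; W -> BW | DD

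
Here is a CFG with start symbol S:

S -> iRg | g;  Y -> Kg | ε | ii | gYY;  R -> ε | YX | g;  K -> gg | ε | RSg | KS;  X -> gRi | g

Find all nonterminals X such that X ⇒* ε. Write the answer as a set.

{K, R, Y}

Directly nullable (have an ε-rule): {K, R, Y}.
Not nullable: S, X — each has a terminal in every rule's right-hand side or depends on a non-nullable symbol.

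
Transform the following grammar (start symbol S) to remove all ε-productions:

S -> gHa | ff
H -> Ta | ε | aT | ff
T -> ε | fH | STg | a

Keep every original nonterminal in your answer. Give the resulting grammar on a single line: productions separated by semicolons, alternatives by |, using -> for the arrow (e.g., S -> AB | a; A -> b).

S -> ff | ga | gHa; H -> a | Ta | aT | ff; T -> a | f | Sg | fH | STg

Nullable set: {H, T}.
S -> gHa: H nullable, giving gHa | ga.
Drop H -> ε.
H -> Ta: T nullable, giving Ta | a.
H -> aT: T nullable, giving a | aT.
Drop T -> ε.
T -> STg: T nullable, giving STg | Sg.
T -> fH: H nullable, giving f | fH.
Unchanged (no nullable symbols): S -> ff; H -> ff; T -> a.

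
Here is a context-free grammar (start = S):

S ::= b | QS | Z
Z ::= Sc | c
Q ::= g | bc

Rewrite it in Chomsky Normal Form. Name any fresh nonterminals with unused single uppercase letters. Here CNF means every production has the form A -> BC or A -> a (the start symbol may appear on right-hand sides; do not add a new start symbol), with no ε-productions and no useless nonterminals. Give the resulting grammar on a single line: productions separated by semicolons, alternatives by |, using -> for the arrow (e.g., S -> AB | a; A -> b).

No ε-productions.
After unit-elimination: S -> b | c | QS | Sc; Q -> g | bc; Z -> c | Sc.
TERM: introduce A -> b, B -> c and substitute in every rule of length ≥2.
Drop unreachable/unproductive: Z.

S -> b | c | QS | SB; A -> b; B -> c; Q -> g | AB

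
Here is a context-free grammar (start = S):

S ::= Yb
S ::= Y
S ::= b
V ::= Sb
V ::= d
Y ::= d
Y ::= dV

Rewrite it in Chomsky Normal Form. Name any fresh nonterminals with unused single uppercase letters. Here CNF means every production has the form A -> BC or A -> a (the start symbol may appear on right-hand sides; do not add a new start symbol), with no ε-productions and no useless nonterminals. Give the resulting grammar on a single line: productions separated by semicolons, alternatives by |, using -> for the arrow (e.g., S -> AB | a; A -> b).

No ε-productions.
After unit-elimination: S -> b | d | Yb | dV; V -> d | Sb; Y -> d | dV.
TERM: introduce A -> b, B -> d and substitute in every rule of length ≥2.

S -> b | d | BV | YA; A -> b; B -> d; V -> d | SA; Y -> d | BV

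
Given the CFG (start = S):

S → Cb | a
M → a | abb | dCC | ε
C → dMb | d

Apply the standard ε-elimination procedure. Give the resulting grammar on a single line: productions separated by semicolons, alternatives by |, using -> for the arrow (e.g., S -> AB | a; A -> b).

S -> a | Cb; C -> d | db | dMb; M -> a | abb | dCC

Nullable set: {M}.
C -> dMb: M nullable, giving dMb | db.
Drop M -> ε.
Unchanged (no nullable symbols): S -> Cb; S -> a; C -> d; M -> a; M -> abb; M -> dCC.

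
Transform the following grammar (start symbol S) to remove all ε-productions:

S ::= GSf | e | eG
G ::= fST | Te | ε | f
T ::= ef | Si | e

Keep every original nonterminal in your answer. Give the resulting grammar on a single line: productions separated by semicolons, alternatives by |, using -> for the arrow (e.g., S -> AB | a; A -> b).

Nullable set: {G}.
S -> GSf: G nullable, giving GSf | Sf.
S -> eG: G nullable, giving e | eG.
Drop G -> ε.
Unchanged (no nullable symbols): S -> e; G -> Te; G -> f; G -> fST; T -> Si; T -> e; T -> ef.

S -> e | Sf | eG | GSf; G -> f | Te | fST; T -> e | Si | ef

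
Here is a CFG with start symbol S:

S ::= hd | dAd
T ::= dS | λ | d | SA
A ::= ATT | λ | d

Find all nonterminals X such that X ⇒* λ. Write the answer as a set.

{A, T}

Directly nullable (have an ε-rule): {A, T}.
Not nullable: S — each has a terminal in every rule's right-hand side or depends on a non-nullable symbol.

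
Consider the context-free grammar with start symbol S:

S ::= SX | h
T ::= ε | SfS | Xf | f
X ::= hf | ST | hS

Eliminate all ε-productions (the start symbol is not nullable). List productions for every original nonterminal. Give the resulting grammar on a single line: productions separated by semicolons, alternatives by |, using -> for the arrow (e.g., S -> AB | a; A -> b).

Nullable set: {T}.
Drop T -> ε.
X -> ST: T nullable, giving S | ST.
Unchanged (no nullable symbols): S -> SX; S -> h; T -> SfS; T -> Xf; T -> f; X -> hS; X -> hf.

S -> h | SX; T -> f | Xf | SfS; X -> S | ST | hS | hf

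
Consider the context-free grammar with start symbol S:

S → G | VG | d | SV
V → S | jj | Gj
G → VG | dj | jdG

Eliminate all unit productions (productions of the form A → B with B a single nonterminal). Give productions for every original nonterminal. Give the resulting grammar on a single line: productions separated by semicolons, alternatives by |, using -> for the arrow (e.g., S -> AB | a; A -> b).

Unit productions: S->G, V->S.
Unit pairs (A ⇒* B via units): (S,G), (V,G), (V,S).
S: inherits non-unit rules of {G, S} → SV | VG | d | dj | jdG.
G: inherits non-unit rules of {G} → VG | dj | jdG.
V: inherits non-unit rules of {G, S, V} → Gj | SV | VG | d | dj | jdG | jj.

S -> d | SV | VG | dj | jdG; G -> VG | dj | jdG; V -> d | Gj | SV | VG | dj | jj | jdG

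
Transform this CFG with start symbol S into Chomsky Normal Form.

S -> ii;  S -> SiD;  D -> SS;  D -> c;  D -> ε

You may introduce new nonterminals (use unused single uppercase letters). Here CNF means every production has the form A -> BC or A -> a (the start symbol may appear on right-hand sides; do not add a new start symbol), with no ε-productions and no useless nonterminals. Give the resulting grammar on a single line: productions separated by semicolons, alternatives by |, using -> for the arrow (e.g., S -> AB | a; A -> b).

Nullable: {D}; after ε-elimination: S -> Si | ii | SiD; D -> c | SS.
No unit productions to eliminate.
TERM: introduce A -> i and substitute in every rule of length ≥2.
BIN: S -> SAD becomes S -> SB, B -> AD.

S -> AA | SA | SB; A -> i; B -> AD; D -> c | SS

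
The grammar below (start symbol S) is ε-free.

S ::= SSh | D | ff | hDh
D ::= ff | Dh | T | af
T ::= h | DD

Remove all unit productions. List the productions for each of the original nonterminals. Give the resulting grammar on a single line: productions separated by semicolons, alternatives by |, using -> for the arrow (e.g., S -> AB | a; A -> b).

S -> h | DD | Dh | af | ff | SSh | hDh; D -> h | DD | Dh | af | ff; T -> h | DD

Unit productions: D->T, S->D.
Unit pairs (A ⇒* B via units): (D,T), (S,D), (S,T).
S: inherits non-unit rules of {D, S, T} → DD | Dh | SSh | af | ff | h | hDh.
D: inherits non-unit rules of {D, T} → DD | Dh | af | ff | h.
T: inherits non-unit rules of {T} → DD | h.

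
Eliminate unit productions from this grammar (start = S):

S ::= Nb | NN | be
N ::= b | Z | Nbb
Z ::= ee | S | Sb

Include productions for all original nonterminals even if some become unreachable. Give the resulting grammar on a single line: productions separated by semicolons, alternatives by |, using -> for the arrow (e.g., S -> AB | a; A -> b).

S -> NN | Nb | be; N -> b | NN | Nb | Sb | be | ee | Nbb; Z -> NN | Nb | Sb | be | ee

Unit productions: N->Z, Z->S.
Unit pairs (A ⇒* B via units): (N,S), (N,Z), (Z,S).
S: inherits non-unit rules of {S} → NN | Nb | be.
N: inherits non-unit rules of {N, S, Z} → NN | Nb | Nbb | Sb | b | be | ee.
Z: inherits non-unit rules of {S, Z} → NN | Nb | Sb | be | ee.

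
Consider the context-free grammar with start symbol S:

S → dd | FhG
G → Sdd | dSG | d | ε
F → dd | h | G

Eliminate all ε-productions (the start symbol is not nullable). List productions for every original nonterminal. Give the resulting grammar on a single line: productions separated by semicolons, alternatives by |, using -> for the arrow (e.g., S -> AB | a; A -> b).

Nullable set: {F, G}.
S -> FhG: F, G nullable, giving Fh | FhG | h | hG.
F -> G: G nullable, giving G.
Drop G -> ε.
G -> dSG: G nullable, giving dS | dSG.
Unchanged (no nullable symbols): S -> dd; F -> dd; F -> h; G -> Sdd; G -> d.

S -> h | Fh | dd | hG | FhG; F -> G | h | dd; G -> d | dS | Sdd | dSG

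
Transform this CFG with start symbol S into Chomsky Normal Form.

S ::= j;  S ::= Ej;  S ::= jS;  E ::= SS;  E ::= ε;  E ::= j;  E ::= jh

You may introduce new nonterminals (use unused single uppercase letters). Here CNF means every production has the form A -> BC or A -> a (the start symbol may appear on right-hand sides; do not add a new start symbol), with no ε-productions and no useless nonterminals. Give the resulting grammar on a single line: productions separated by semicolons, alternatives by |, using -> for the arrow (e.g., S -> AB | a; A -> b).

S -> j | AS | EA; A -> j; B -> h; E -> j | AB | SS

Nullable: {E}; after ε-elimination: S -> j | Ej | jS; E -> j | SS | jh.
No unit productions to eliminate.
TERM: introduce B -> h, A -> j and substitute in every rule of length ≥2.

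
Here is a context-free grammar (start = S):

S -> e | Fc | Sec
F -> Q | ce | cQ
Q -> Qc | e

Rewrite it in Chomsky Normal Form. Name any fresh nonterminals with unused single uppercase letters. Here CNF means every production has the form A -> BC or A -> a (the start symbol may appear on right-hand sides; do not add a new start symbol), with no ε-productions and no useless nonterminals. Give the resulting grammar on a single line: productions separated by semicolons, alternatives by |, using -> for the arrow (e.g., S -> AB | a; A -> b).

No ε-productions.
After unit-elimination: S -> e | Fc | Sec; F -> e | Qc | cQ | ce; Q -> e | Qc.
TERM: introduce A -> c, B -> e and substitute in every rule of length ≥2.
BIN: S -> SBA becomes S -> SC, C -> BA.

S -> e | FA | SC; A -> c; B -> e; C -> BA; F -> e | AB | AQ | QA; Q -> e | QA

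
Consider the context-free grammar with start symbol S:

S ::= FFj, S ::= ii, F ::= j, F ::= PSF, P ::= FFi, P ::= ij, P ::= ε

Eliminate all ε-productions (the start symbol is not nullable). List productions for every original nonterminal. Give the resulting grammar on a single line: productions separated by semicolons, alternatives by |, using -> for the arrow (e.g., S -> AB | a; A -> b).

Nullable set: {P}.
F -> PSF: P nullable, giving PSF | SF.
Drop P -> ε.
Unchanged (no nullable symbols): S -> FFj; S -> ii; F -> j; P -> FFi; P -> ij.

S -> ii | FFj; F -> j | SF | PSF; P -> ij | FFi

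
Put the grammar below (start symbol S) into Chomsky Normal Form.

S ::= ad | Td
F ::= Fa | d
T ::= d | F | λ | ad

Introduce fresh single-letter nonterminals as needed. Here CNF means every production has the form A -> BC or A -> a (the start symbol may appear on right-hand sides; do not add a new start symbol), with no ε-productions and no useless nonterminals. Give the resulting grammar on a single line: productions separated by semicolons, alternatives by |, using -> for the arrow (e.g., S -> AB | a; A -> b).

S -> d | AB | TB; A -> a; B -> d; F -> d | FA; T -> d | AB | FA

Nullable: {T}; after ε-elimination: S -> d | Td | ad; F -> d | Fa; T -> F | d | ad.
After unit-elimination: S -> d | Td | ad; F -> d | Fa; T -> d | Fa | ad.
TERM: introduce A -> a, B -> d and substitute in every rule of length ≥2.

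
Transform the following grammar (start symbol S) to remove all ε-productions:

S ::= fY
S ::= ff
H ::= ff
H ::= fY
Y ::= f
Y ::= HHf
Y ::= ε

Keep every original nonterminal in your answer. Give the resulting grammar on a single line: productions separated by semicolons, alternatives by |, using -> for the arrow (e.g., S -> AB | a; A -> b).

Nullable set: {Y}.
S -> fY: Y nullable, giving f | fY.
H -> fY: Y nullable, giving f | fY.
Drop Y -> ε.
Unchanged (no nullable symbols): S -> ff; H -> ff; Y -> HHf; Y -> f.

S -> f | fY | ff; H -> f | fY | ff; Y -> f | HHf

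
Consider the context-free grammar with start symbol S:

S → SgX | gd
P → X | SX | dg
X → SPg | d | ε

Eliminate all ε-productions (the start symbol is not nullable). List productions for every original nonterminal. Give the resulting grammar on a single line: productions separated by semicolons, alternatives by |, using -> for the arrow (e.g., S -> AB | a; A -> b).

S -> Sg | gd | SgX; P -> S | X | SX | dg; X -> d | Sg | SPg

Nullable set: {P, X}.
S -> SgX: X nullable, giving Sg | SgX.
P -> SX: X nullable, giving S | SX.
P -> X: X nullable, giving X.
Drop X -> ε.
X -> SPg: P nullable, giving SPg | Sg.
Unchanged (no nullable symbols): S -> gd; P -> dg; X -> d.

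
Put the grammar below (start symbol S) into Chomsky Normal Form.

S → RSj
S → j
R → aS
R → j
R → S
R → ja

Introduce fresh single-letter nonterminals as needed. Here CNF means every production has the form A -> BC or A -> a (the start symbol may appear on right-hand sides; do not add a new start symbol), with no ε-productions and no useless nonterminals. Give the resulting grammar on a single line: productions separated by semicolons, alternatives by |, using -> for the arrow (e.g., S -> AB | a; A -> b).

No ε-productions.
After unit-elimination: S -> j | RSj; R -> j | aS | ja | RSj.
TERM: introduce B -> a, A -> j and substitute in every rule of length ≥2.
BIN: R -> RSA becomes R -> RC, C -> SA; S -> RSA becomes S -> RD, D -> SA.

S -> j | RD; A -> j; B -> a; C -> SA; D -> SA; R -> j | AB | BS | RC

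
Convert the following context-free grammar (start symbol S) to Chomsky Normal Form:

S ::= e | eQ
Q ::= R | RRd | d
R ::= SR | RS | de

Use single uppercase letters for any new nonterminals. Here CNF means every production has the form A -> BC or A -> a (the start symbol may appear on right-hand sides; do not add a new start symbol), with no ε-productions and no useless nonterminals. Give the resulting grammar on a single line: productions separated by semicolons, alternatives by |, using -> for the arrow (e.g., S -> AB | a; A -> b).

No ε-productions.
After unit-elimination: S -> e | eQ; Q -> d | RS | SR | de | RRd; R -> RS | SR | de.
TERM: introduce A -> d, B -> e and substitute in every rule of length ≥2.
BIN: Q -> RRA becomes Q -> RC, C -> RA.

S -> e | BQ; A -> d; B -> e; C -> RA; Q -> d | AB | RC | RS | SR; R -> AB | RS | SR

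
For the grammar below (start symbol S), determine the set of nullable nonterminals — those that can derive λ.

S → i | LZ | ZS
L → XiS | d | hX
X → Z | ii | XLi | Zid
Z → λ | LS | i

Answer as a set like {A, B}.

{X, Z}

Directly nullable (have an ε-rule): {Z}.
X is nullable via X -> Z (every symbol on the right is already known nullable).
Not nullable: L, S — each has a terminal in every rule's right-hand side or depends on a non-nullable symbol.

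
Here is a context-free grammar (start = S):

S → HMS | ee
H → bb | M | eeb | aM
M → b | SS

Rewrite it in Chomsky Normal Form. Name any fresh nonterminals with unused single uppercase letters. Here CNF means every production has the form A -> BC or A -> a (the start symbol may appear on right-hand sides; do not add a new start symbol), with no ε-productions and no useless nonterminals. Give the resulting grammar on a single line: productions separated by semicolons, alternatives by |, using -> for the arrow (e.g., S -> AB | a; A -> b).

No ε-productions.
After unit-elimination: S -> ee | HMS; H -> b | SS | aM | bb | eeb; M -> b | SS.
TERM: introduce A -> a, B -> b, C -> e and substitute in every rule of length ≥2.
BIN: H -> CCB becomes H -> CD, D -> CB; S -> HMS becomes S -> HE, E -> MS.

S -> CC | HE; A -> a; B -> b; C -> e; D -> CB; E -> MS; H -> b | AM | BB | CD | SS; M -> b | SS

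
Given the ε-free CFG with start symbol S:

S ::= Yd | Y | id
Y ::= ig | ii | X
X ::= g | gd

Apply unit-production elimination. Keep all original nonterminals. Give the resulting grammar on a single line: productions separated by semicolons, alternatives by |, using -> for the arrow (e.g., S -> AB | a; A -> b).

Unit productions: S->Y, Y->X.
Unit pairs (A ⇒* B via units): (S,X), (S,Y), (Y,X).
S: inherits non-unit rules of {S, X, Y} → Yd | g | gd | id | ig | ii.
X: inherits non-unit rules of {X} → g | gd.
Y: inherits non-unit rules of {X, Y} → g | gd | ig | ii.

S -> g | Yd | gd | id | ig | ii; X -> g | gd; Y -> g | gd | ig | ii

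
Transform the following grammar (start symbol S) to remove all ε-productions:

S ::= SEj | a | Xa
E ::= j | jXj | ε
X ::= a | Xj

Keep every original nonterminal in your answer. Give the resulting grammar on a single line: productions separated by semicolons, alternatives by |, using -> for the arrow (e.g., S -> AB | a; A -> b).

S -> a | Sj | Xa | SEj; E -> j | jXj; X -> a | Xj

Nullable set: {E}.
S -> SEj: E nullable, giving SEj | Sj.
Drop E -> ε.
Unchanged (no nullable symbols): S -> Xa; S -> a; E -> j; E -> jXj; X -> Xj; X -> a.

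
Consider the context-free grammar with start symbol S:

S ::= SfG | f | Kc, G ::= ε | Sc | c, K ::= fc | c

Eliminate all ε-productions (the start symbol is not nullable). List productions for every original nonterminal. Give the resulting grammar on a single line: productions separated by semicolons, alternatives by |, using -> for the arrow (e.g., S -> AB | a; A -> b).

S -> f | Kc | Sf | SfG; G -> c | Sc; K -> c | fc

Nullable set: {G}.
S -> SfG: G nullable, giving Sf | SfG.
Drop G -> ε.
Unchanged (no nullable symbols): S -> Kc; S -> f; G -> Sc; G -> c; K -> c; K -> fc.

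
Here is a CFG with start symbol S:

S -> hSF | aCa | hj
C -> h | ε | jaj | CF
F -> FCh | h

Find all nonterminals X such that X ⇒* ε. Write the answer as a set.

Directly nullable (have an ε-rule): {C}.
Not nullable: F, S — each has a terminal in every rule's right-hand side or depends on a non-nullable symbol.

{C}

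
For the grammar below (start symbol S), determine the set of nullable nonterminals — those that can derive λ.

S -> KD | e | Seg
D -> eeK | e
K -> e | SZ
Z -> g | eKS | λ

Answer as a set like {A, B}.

Directly nullable (have an ε-rule): {Z}.
Not nullable: D, K, S — each has a terminal in every rule's right-hand side or depends on a non-nullable symbol.

{Z}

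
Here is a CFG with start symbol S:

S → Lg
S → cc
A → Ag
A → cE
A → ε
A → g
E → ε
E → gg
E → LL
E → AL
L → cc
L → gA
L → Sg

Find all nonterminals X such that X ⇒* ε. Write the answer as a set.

Directly nullable (have an ε-rule): {A, E}.
Not nullable: L, S — each has a terminal in every rule's right-hand side or depends on a non-nullable symbol.

{A, E}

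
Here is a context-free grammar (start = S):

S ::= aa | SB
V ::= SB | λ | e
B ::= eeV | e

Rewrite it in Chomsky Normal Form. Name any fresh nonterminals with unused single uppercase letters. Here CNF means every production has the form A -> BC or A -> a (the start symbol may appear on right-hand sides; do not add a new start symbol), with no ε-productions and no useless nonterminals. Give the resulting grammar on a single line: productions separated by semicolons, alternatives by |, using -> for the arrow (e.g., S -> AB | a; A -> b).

S -> CC | SB; A -> e; B -> e | AA | AD; C -> a; D -> AV; V -> e | SB

Nullable: {V}; after ε-elimination: S -> SB | aa; B -> e | ee | eeV; V -> e | SB.
No unit productions to eliminate.
TERM: introduce C -> a, A -> e and substitute in every rule of length ≥2.
BIN: B -> AAV becomes B -> AD, D -> AV.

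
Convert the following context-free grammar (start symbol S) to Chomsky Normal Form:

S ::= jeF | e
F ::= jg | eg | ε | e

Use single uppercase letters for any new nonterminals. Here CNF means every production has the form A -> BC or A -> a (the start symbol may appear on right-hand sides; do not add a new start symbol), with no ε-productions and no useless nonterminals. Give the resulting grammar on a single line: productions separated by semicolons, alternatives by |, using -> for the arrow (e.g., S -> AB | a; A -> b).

Nullable: {F}; after ε-elimination: S -> e | je | jeF; F -> e | eg | jg.
No unit productions to eliminate.
TERM: introduce A -> e, B -> g, C -> j and substitute in every rule of length ≥2.
BIN: S -> CAF becomes S -> CD, D -> AF.

S -> e | CA | CD; A -> e; B -> g; C -> j; D -> AF; F -> e | AB | CB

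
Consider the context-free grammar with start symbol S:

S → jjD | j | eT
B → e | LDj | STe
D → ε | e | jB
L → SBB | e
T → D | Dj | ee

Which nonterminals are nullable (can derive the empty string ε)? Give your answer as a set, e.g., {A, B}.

Directly nullable (have an ε-rule): {D}.
T is nullable via T -> D (every symbol on the right is already known nullable).
Not nullable: B, L, S — each has a terminal in every rule's right-hand side or depends on a non-nullable symbol.

{D, T}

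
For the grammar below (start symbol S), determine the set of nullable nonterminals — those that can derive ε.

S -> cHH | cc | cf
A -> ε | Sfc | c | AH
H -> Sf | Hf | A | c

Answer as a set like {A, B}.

Directly nullable (have an ε-rule): {A}.
H is nullable via H -> A (every symbol on the right is already known nullable).
Not nullable: S — each has a terminal in every rule's right-hand side or depends on a non-nullable symbol.

{A, H}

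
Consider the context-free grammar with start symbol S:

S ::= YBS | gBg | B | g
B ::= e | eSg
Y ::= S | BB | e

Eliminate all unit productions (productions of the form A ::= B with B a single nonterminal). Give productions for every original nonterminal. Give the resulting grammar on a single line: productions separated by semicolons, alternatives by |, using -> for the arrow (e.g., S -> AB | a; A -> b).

S -> e | g | YBS | eSg | gBg; B -> e | eSg; Y -> e | g | BB | YBS | eSg | gBg

Unit productions: S->B, Y->S.
Unit pairs (A ⇒* B via units): (S,B), (Y,B), (Y,S).
S: inherits non-unit rules of {B, S} → YBS | e | eSg | g | gBg.
B: inherits non-unit rules of {B} → e | eSg.
Y: inherits non-unit rules of {B, S, Y} → BB | YBS | e | eSg | g | gBg.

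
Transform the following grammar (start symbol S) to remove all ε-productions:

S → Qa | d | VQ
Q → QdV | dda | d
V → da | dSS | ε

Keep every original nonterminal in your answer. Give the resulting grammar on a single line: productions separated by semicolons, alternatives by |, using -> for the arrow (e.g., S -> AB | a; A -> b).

Nullable set: {V}.
S -> VQ: V nullable, giving Q | VQ.
Q -> QdV: V nullable, giving Qd | QdV.
Drop V -> ε.
Unchanged (no nullable symbols): S -> Qa; S -> d; Q -> d; Q -> dda; V -> dSS; V -> da.

S -> Q | d | Qa | VQ; Q -> d | Qd | QdV | dda; V -> da | dSS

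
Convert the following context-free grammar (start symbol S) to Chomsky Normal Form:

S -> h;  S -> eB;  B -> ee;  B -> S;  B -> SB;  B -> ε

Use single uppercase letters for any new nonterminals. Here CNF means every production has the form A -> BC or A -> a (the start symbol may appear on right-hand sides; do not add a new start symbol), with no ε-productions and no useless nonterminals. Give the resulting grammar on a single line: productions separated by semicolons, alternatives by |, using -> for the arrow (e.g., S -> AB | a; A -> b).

Nullable: {B}; after ε-elimination: S -> e | h | eB; B -> S | SB | ee.
After unit-elimination: S -> e | h | eB; B -> e | h | SB | eB | ee.
TERM: introduce A -> e and substitute in every rule of length ≥2.

S -> e | h | AB; A -> e; B -> e | h | AA | AB | SB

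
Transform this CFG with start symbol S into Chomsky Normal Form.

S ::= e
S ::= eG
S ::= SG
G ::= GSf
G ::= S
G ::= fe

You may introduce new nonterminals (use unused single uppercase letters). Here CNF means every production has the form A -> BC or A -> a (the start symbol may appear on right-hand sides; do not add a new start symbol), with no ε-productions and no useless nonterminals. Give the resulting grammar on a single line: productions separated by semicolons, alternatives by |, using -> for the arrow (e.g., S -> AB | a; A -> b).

S -> e | BG | SG; A -> f; B -> e; C -> SA; G -> e | AB | BG | GC | SG

No ε-productions.
After unit-elimination: S -> e | SG | eG; G -> e | SG | eG | fe | GSf.
TERM: introduce B -> e, A -> f and substitute in every rule of length ≥2.
BIN: G -> GSA becomes G -> GC, C -> SA.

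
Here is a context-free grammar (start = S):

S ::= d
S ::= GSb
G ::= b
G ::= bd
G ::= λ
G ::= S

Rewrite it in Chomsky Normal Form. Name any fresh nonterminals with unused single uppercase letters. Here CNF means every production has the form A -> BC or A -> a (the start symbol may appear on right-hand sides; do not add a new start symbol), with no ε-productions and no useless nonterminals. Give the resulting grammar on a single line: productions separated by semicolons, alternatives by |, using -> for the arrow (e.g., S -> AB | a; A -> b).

Nullable: {G}; after ε-elimination: S -> d | Sb | GSb; G -> S | b | bd.
After unit-elimination: S -> d | Sb | GSb; G -> b | d | Sb | bd | GSb.
TERM: introduce A -> b, B -> d and substitute in every rule of length ≥2.
BIN: G -> GSA becomes G -> GC, C -> SA; S -> GSA becomes S -> GD, D -> SA.

S -> d | GD | SA; A -> b; B -> d; C -> SA; D -> SA; G -> b | d | AB | GC | SA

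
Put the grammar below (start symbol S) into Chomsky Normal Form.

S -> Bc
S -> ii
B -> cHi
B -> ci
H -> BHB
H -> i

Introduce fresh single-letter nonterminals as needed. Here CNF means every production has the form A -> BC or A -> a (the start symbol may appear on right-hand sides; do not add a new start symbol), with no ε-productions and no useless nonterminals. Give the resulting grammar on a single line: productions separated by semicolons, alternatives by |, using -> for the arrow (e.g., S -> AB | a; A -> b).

No ε-productions.
No unit productions to eliminate.
TERM: introduce A -> c, C -> i and substitute in every rule of length ≥2.
BIN: B -> AHC becomes B -> AD, D -> HC; H -> BHB becomes H -> BE, E -> HB.

S -> BA | CC; A -> c; B -> AC | AD; C -> i; D -> HC; E -> HB; H -> i | BE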